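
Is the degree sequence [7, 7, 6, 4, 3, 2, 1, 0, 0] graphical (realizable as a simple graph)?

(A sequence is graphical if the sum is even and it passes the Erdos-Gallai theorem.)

Sum of degrees = 30. Sum is even but fails Erdos-Gallai. The sequence is NOT graphical.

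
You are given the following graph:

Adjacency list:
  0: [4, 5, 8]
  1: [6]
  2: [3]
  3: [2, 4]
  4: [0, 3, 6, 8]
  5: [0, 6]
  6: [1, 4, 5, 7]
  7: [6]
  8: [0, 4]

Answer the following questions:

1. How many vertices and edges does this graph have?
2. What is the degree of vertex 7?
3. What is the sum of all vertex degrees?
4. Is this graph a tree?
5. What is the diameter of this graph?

Count: 9 vertices, 10 edges.
Vertex 7 has neighbors [6], degree = 1.
Handshaking lemma: 2 * 10 = 20.
A tree on 9 vertices has 8 edges. This graph has 10 edges (2 extra). Not a tree.
Diameter (longest shortest path) = 4.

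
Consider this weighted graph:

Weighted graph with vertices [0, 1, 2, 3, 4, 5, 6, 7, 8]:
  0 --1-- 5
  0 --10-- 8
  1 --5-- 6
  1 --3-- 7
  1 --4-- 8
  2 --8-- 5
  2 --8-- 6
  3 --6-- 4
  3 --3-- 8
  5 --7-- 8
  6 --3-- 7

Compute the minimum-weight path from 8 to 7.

Using Dijkstra's algorithm from vertex 8:
Shortest path: 8 -> 1 -> 7
Total weight: 4 + 3 = 7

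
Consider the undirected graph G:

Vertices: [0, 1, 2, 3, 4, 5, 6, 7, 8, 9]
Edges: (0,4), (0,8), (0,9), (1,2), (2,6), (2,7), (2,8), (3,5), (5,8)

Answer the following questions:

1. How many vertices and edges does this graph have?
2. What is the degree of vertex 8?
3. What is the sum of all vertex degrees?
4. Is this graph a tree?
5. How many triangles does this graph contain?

Count: 10 vertices, 9 edges.
Vertex 8 has neighbors [0, 2, 5], degree = 3.
Handshaking lemma: 2 * 9 = 18.
A graph is a tree iff it is connected and has exactly n-1 edges. This graph is connected (all 10 vertices in one component) and has 10-1 = 9 edges. It is a tree.
Number of triangles = 0.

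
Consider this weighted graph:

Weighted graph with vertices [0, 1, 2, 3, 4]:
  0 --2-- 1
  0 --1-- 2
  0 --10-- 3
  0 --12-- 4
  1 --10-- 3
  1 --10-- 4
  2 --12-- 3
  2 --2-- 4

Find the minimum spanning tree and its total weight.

Applying Kruskal's algorithm (sort edges by weight, add if no cycle):
  Add (0,2) w=1
  Add (0,1) w=2
  Add (2,4) w=2
  Add (0,3) w=10
  Skip (1,4) w=10 (creates cycle)
  Skip (1,3) w=10 (creates cycle)
  Skip (0,4) w=12 (creates cycle)
  Skip (2,3) w=12 (creates cycle)
MST weight = 15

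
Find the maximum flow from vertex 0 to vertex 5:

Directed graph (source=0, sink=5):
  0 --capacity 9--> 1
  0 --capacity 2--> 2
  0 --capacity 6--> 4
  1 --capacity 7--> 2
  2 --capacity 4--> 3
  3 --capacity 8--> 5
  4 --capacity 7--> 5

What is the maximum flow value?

Computing max flow:
  Flow on (0->1): 4/9
  Flow on (0->4): 6/6
  Flow on (1->2): 4/7
  Flow on (2->3): 4/4
  Flow on (3->5): 4/8
  Flow on (4->5): 6/7
Maximum flow = 10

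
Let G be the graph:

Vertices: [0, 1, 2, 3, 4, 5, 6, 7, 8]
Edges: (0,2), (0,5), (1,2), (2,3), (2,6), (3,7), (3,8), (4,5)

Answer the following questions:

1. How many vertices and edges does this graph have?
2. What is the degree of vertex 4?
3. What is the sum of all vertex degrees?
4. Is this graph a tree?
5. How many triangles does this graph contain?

Count: 9 vertices, 8 edges.
Vertex 4 has neighbors [5], degree = 1.
Handshaking lemma: 2 * 8 = 16.
A graph is a tree iff it is connected and has exactly n-1 edges. This graph is connected (all 9 vertices in one component) and has 9-1 = 8 edges. It is a tree.
Number of triangles = 0.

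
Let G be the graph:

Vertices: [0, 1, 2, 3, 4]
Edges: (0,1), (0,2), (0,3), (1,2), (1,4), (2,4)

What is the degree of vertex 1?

Vertex 1 has neighbors [0, 2, 4], so deg(1) = 3.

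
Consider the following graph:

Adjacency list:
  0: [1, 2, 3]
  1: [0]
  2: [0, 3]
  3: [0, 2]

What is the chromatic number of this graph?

The graph has a maximum clique of size 3 (lower bound on chromatic number).
A valid 3-coloring: {0: 0, 1: 1, 2: 1, 3: 2}.
Chromatic number = 3.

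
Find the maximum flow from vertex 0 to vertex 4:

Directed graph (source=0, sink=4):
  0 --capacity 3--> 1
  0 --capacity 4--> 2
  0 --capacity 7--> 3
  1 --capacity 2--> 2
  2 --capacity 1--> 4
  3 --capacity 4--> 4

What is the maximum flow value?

Computing max flow:
  Flow on (0->1): 1/3
  Flow on (0->3): 4/7
  Flow on (1->2): 1/2
  Flow on (2->4): 1/1
  Flow on (3->4): 4/4
Maximum flow = 5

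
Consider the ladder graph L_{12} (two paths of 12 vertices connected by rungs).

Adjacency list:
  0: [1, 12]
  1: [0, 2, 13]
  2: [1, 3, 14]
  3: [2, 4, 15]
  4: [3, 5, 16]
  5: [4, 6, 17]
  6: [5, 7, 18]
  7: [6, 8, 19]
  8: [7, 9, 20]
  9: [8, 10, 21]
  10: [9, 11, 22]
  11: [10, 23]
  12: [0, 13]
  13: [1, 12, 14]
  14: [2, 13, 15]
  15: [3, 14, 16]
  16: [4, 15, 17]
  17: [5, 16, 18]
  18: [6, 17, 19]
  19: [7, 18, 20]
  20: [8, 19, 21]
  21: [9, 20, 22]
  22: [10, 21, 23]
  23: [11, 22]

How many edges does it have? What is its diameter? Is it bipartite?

Ladder graph L_{12}: 12 rungs + 2 * (12-1) path edges = 12 + 22 = 34 edges.
Diameter = 12.
Ladder graphs are bipartite (alternating coloring along each path).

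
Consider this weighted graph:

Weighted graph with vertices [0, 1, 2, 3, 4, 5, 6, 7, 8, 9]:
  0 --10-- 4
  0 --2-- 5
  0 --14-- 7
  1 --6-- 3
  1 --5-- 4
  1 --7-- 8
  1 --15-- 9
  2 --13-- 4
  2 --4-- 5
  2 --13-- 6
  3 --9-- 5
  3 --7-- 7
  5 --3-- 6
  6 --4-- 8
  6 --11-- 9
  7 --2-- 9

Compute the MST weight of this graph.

Applying Kruskal's algorithm (sort edges by weight, add if no cycle):
  Add (0,5) w=2
  Add (7,9) w=2
  Add (5,6) w=3
  Add (2,5) w=4
  Add (6,8) w=4
  Add (1,4) w=5
  Add (1,3) w=6
  Add (1,8) w=7
  Add (3,7) w=7
  Skip (3,5) w=9 (creates cycle)
  Skip (0,4) w=10 (creates cycle)
  Skip (6,9) w=11 (creates cycle)
  Skip (2,4) w=13 (creates cycle)
  Skip (2,6) w=13 (creates cycle)
  Skip (0,7) w=14 (creates cycle)
  Skip (1,9) w=15 (creates cycle)
MST weight = 40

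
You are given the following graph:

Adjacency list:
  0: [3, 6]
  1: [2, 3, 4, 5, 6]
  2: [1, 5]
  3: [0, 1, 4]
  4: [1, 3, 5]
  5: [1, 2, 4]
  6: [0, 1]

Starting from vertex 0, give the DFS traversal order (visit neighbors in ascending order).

DFS from vertex 0 (neighbors processed in ascending order):
Visit order: 0, 3, 1, 2, 5, 4, 6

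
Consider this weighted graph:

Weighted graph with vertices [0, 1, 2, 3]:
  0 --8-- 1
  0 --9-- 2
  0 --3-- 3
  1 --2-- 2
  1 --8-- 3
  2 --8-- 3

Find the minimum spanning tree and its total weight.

Applying Kruskal's algorithm (sort edges by weight, add if no cycle):
  Add (1,2) w=2
  Add (0,3) w=3
  Add (0,1) w=8
  Skip (1,3) w=8 (creates cycle)
  Skip (2,3) w=8 (creates cycle)
  Skip (0,2) w=9 (creates cycle)
MST weight = 13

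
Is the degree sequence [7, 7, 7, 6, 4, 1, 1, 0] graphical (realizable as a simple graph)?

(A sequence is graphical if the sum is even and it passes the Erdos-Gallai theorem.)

Sum of degrees = 33. Sum is odd, so the sequence is NOT graphical.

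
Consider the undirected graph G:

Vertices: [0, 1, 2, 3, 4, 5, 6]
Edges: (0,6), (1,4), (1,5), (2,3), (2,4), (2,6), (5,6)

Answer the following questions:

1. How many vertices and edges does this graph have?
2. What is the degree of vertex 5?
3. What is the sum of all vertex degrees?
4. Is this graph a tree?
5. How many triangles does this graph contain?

Count: 7 vertices, 7 edges.
Vertex 5 has neighbors [1, 6], degree = 2.
Handshaking lemma: 2 * 7 = 14.
A tree on 7 vertices has 6 edges. This graph has 7 edges (1 extra). Not a tree.
Number of triangles = 0.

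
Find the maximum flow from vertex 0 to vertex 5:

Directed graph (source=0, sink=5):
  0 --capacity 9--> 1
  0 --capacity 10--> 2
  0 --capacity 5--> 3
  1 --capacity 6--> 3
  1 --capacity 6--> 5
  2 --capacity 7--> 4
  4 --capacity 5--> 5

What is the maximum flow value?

Computing max flow:
  Flow on (0->1): 6/9
  Flow on (0->2): 5/10
  Flow on (1->5): 6/6
  Flow on (2->4): 5/7
  Flow on (4->5): 5/5
Maximum flow = 11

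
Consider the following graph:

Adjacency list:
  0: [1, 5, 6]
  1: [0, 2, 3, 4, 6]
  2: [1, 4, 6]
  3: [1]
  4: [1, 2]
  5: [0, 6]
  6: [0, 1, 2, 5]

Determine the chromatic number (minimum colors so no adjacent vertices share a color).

The graph has a maximum clique of size 3 (lower bound on chromatic number).
A valid 3-coloring: {0: 2, 1: 0, 2: 2, 3: 1, 4: 1, 5: 0, 6: 1}.
Chromatic number = 3.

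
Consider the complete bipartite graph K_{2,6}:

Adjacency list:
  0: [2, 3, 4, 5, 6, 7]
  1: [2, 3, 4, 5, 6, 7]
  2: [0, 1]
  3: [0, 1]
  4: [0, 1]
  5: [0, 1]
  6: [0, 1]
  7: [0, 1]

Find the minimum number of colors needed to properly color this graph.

K_{2,6} is bipartite: vertices split into two independent sets of size 2 and 6.
Color one set 0, the other 1. No adjacent vertices share a color.
Chromatic number = 2.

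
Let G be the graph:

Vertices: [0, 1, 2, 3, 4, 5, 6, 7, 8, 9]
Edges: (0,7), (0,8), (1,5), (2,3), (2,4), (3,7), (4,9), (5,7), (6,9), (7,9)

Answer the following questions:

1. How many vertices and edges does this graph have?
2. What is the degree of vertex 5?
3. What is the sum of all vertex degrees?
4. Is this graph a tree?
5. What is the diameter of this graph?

Count: 10 vertices, 10 edges.
Vertex 5 has neighbors [1, 7], degree = 2.
Handshaking lemma: 2 * 10 = 20.
A tree on 10 vertices has 9 edges. This graph has 10 edges (1 extra). Not a tree.
Diameter (longest shortest path) = 4.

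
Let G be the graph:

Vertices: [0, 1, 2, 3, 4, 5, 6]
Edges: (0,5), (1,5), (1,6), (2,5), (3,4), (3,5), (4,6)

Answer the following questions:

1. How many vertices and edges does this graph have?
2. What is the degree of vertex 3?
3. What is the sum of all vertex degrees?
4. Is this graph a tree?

Count: 7 vertices, 7 edges.
Vertex 3 has neighbors [4, 5], degree = 2.
Handshaking lemma: 2 * 7 = 14.
A tree on 7 vertices has 6 edges. This graph has 7 edges (1 extra). Not a tree.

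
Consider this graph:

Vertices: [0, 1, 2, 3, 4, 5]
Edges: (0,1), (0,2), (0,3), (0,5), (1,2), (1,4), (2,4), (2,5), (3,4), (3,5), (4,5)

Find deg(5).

Vertex 5 has neighbors [0, 2, 3, 4], so deg(5) = 4.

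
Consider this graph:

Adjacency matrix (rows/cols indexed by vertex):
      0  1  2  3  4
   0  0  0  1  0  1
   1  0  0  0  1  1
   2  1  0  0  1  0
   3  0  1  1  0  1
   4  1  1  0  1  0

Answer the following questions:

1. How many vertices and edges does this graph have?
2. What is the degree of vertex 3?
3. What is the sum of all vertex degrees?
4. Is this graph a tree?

Count: 5 vertices, 6 edges.
Vertex 3 has neighbors [1, 2, 4], degree = 3.
Handshaking lemma: 2 * 6 = 12.
A tree on 5 vertices has 4 edges. This graph has 6 edges (2 extra). Not a tree.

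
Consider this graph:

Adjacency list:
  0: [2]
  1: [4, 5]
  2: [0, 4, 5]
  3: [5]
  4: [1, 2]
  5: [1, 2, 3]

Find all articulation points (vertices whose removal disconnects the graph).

An articulation point is a vertex whose removal disconnects the graph.
Articulation points: [2, 5]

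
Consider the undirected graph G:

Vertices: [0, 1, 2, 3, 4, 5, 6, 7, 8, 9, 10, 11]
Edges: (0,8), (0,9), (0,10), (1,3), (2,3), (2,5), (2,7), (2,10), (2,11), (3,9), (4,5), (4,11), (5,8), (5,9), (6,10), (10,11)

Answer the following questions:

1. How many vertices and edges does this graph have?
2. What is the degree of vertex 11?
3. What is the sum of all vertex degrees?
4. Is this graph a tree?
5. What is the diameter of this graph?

Count: 12 vertices, 16 edges.
Vertex 11 has neighbors [2, 4, 10], degree = 3.
Handshaking lemma: 2 * 16 = 32.
A tree on 12 vertices has 11 edges. This graph has 16 edges (5 extra). Not a tree.
Diameter (longest shortest path) = 4.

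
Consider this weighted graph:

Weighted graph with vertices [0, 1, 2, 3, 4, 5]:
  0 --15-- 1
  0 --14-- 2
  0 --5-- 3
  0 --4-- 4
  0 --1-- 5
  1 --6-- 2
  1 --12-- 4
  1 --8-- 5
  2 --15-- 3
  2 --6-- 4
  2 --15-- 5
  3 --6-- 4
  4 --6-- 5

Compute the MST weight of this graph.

Applying Kruskal's algorithm (sort edges by weight, add if no cycle):
  Add (0,5) w=1
  Add (0,4) w=4
  Add (0,3) w=5
  Add (1,2) w=6
  Add (2,4) w=6
  Skip (3,4) w=6 (creates cycle)
  Skip (4,5) w=6 (creates cycle)
  Skip (1,5) w=8 (creates cycle)
  Skip (1,4) w=12 (creates cycle)
  Skip (0,2) w=14 (creates cycle)
  Skip (0,1) w=15 (creates cycle)
  Skip (2,5) w=15 (creates cycle)
  Skip (2,3) w=15 (creates cycle)
MST weight = 22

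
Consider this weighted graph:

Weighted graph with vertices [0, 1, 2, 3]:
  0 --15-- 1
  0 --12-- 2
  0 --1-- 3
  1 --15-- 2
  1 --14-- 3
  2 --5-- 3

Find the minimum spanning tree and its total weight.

Applying Kruskal's algorithm (sort edges by weight, add if no cycle):
  Add (0,3) w=1
  Add (2,3) w=5
  Skip (0,2) w=12 (creates cycle)
  Add (1,3) w=14
  Skip (0,1) w=15 (creates cycle)
  Skip (1,2) w=15 (creates cycle)
MST weight = 20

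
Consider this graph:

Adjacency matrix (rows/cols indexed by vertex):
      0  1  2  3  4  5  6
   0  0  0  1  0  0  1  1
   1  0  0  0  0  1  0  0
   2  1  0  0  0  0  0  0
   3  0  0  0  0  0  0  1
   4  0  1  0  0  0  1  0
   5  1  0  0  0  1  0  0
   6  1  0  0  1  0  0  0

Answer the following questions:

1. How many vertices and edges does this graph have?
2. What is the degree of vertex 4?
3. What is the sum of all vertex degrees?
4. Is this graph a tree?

Count: 7 vertices, 6 edges.
Vertex 4 has neighbors [1, 5], degree = 2.
Handshaking lemma: 2 * 6 = 12.
A graph is a tree iff it is connected and has exactly n-1 edges. This graph is connected (all 7 vertices in one component) and has 7-1 = 6 edges. It is a tree.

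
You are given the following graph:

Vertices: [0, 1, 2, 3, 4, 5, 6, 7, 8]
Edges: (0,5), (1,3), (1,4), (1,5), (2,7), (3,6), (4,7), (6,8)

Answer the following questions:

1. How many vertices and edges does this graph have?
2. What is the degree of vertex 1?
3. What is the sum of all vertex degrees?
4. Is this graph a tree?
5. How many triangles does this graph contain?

Count: 9 vertices, 8 edges.
Vertex 1 has neighbors [3, 4, 5], degree = 3.
Handshaking lemma: 2 * 8 = 16.
A graph is a tree iff it is connected and has exactly n-1 edges. This graph is connected (all 9 vertices in one component) and has 9-1 = 8 edges. It is a tree.
Number of triangles = 0.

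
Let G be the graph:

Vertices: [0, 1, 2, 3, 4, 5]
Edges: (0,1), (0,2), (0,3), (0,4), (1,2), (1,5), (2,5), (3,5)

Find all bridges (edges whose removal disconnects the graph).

A bridge is an edge whose removal increases the number of connected components.
Bridges found: (0,4)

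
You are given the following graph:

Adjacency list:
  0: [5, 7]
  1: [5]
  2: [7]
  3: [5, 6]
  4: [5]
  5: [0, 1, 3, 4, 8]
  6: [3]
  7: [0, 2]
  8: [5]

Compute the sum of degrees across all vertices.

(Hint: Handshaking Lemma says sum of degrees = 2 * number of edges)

Count edges: 8 edges.
By Handshaking Lemma: sum of degrees = 2 * 8 = 16.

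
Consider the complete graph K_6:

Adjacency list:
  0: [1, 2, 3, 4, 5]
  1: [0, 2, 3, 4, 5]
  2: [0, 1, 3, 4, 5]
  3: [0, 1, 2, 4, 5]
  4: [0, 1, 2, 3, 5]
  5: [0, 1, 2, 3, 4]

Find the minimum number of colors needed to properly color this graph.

In K_6, every vertex is adjacent to every other vertex.
Each vertex needs a unique color.
Chromatic number = 6.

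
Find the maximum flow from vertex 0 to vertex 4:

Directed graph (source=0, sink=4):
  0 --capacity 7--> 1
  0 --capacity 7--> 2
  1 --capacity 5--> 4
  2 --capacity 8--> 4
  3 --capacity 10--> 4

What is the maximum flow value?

Computing max flow:
  Flow on (0->1): 5/7
  Flow on (0->2): 7/7
  Flow on (1->4): 5/5
  Flow on (2->4): 7/8
Maximum flow = 12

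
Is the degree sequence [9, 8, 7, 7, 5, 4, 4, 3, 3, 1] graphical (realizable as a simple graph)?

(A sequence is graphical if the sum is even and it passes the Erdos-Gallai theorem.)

Sum of degrees = 51. Sum is odd, so the sequence is NOT graphical.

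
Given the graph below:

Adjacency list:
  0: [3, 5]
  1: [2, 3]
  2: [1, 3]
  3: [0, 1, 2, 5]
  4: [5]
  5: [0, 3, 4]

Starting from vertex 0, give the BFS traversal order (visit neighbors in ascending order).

BFS from vertex 0 (neighbors processed in ascending order):
Visit order: 0, 3, 5, 1, 2, 4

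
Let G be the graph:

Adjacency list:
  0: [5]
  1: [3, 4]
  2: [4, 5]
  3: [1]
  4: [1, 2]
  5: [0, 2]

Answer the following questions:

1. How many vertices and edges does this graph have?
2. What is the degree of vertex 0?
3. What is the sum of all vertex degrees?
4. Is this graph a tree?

Count: 6 vertices, 5 edges.
Vertex 0 has neighbors [5], degree = 1.
Handshaking lemma: 2 * 5 = 10.
A graph is a tree iff it is connected and has exactly n-1 edges. This graph is connected (all 6 vertices in one component) and has 6-1 = 5 edges. It is a tree.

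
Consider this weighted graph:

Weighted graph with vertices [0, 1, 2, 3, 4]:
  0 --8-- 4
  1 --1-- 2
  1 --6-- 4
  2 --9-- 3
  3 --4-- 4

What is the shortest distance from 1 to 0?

Using Dijkstra's algorithm from vertex 1:
Shortest path: 1 -> 4 -> 0
Total weight: 6 + 8 = 14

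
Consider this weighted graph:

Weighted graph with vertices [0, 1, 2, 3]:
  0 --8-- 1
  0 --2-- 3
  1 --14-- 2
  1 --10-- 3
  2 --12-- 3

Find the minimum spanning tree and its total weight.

Applying Kruskal's algorithm (sort edges by weight, add if no cycle):
  Add (0,3) w=2
  Add (0,1) w=8
  Skip (1,3) w=10 (creates cycle)
  Add (2,3) w=12
  Skip (1,2) w=14 (creates cycle)
MST weight = 22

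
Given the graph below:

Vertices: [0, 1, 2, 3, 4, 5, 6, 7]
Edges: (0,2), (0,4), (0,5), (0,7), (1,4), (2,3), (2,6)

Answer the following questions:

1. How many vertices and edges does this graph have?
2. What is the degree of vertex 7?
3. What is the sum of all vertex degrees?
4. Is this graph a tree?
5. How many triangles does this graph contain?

Count: 8 vertices, 7 edges.
Vertex 7 has neighbors [0], degree = 1.
Handshaking lemma: 2 * 7 = 14.
A graph is a tree iff it is connected and has exactly n-1 edges. This graph is connected (all 8 vertices in one component) and has 8-1 = 7 edges. It is a tree.
Number of triangles = 0.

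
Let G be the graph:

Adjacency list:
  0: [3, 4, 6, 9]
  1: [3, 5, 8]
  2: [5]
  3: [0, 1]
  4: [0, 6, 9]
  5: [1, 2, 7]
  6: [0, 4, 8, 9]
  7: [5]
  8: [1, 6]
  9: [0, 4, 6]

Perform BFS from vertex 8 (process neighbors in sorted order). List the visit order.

BFS from vertex 8 (neighbors processed in ascending order):
Visit order: 8, 1, 6, 3, 5, 0, 4, 9, 2, 7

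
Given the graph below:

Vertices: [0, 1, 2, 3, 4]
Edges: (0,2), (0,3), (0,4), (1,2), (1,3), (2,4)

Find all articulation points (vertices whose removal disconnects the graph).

No articulation points. The graph is biconnected.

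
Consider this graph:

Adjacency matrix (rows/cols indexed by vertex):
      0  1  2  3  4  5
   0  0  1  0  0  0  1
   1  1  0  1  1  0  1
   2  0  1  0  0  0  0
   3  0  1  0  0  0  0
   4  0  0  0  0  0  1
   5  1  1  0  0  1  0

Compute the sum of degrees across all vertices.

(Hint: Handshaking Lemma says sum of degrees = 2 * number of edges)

Count edges: 6 edges.
By Handshaking Lemma: sum of degrees = 2 * 6 = 12.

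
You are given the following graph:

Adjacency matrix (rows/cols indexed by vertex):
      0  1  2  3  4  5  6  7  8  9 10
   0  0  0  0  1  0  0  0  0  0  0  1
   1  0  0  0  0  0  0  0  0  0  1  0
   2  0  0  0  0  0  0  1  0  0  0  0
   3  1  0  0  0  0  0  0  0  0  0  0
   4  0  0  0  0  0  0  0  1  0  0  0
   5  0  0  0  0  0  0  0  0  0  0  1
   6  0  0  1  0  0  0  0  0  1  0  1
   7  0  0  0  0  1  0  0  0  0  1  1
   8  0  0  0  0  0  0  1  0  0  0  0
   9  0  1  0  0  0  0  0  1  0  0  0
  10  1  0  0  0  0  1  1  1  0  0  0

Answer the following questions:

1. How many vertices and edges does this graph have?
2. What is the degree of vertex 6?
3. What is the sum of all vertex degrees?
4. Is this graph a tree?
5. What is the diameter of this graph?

Count: 11 vertices, 10 edges.
Vertex 6 has neighbors [2, 8, 10], degree = 3.
Handshaking lemma: 2 * 10 = 20.
A graph is a tree iff it is connected and has exactly n-1 edges. This graph is connected (all 11 vertices in one component) and has 11-1 = 10 edges. It is a tree.
Diameter (longest shortest path) = 5.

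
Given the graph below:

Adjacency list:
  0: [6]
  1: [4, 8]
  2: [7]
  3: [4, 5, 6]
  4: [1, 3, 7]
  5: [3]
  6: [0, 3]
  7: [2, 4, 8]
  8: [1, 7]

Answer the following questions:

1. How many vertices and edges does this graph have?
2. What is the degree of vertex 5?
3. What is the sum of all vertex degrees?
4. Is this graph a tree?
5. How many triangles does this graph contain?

Count: 9 vertices, 9 edges.
Vertex 5 has neighbors [3], degree = 1.
Handshaking lemma: 2 * 9 = 18.
A tree on 9 vertices has 8 edges. This graph has 9 edges (1 extra). Not a tree.
Number of triangles = 0.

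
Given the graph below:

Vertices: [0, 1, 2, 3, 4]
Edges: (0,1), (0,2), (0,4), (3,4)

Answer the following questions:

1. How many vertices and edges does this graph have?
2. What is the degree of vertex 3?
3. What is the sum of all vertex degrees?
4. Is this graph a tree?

Count: 5 vertices, 4 edges.
Vertex 3 has neighbors [4], degree = 1.
Handshaking lemma: 2 * 4 = 8.
A graph is a tree iff it is connected and has exactly n-1 edges. This graph is connected (all 5 vertices in one component) and has 5-1 = 4 edges. It is a tree.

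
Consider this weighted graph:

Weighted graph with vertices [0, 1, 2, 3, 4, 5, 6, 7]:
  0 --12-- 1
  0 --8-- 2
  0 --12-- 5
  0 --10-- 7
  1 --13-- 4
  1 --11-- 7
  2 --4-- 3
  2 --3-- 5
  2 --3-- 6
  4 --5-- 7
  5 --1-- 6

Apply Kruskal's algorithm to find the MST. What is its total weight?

Applying Kruskal's algorithm (sort edges by weight, add if no cycle):
  Add (5,6) w=1
  Add (2,5) w=3
  Skip (2,6) w=3 (creates cycle)
  Add (2,3) w=4
  Add (4,7) w=5
  Add (0,2) w=8
  Add (0,7) w=10
  Add (1,7) w=11
  Skip (0,1) w=12 (creates cycle)
  Skip (0,5) w=12 (creates cycle)
  Skip (1,4) w=13 (creates cycle)
MST weight = 42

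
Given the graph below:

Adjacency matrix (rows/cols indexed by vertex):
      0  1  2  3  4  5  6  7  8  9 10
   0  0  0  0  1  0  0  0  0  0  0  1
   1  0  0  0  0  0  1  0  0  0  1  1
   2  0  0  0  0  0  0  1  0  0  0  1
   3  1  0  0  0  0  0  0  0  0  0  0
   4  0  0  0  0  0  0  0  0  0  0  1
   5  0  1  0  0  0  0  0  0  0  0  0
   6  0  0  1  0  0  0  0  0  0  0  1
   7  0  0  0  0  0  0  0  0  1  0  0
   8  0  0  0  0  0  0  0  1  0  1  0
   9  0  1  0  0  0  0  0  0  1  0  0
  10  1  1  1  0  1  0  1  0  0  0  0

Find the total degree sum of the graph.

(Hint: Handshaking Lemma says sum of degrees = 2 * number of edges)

Count edges: 11 edges.
By Handshaking Lemma: sum of degrees = 2 * 11 = 22.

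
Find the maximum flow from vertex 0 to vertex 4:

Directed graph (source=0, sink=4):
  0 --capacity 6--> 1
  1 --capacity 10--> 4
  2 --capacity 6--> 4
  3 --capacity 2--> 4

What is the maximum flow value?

Computing max flow:
  Flow on (0->1): 6/6
  Flow on (1->4): 6/10
Maximum flow = 6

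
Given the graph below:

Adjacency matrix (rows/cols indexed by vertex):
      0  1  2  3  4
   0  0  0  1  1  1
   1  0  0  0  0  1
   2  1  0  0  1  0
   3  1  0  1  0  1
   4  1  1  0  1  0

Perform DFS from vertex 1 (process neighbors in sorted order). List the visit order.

DFS from vertex 1 (neighbors processed in ascending order):
Visit order: 1, 4, 0, 2, 3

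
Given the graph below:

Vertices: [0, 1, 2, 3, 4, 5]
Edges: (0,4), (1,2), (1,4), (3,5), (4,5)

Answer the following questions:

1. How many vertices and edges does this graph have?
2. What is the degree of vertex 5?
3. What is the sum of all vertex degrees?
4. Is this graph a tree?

Count: 6 vertices, 5 edges.
Vertex 5 has neighbors [3, 4], degree = 2.
Handshaking lemma: 2 * 5 = 10.
A graph is a tree iff it is connected and has exactly n-1 edges. This graph is connected (all 6 vertices in one component) and has 6-1 = 5 edges. It is a tree.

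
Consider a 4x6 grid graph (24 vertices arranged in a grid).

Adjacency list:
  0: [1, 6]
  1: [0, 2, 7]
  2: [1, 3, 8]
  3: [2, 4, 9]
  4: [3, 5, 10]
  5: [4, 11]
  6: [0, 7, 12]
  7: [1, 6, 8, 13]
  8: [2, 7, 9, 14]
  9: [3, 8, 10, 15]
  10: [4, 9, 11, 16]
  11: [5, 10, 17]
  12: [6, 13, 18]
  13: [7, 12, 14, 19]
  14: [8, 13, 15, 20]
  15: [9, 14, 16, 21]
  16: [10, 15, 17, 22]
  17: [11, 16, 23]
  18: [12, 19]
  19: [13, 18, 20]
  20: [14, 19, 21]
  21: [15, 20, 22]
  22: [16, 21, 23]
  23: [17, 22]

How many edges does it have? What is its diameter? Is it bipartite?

A 4x6 grid has 18 vertical edges and 20 horizontal edges.
Total edges = 18 + 20 = 38.
Diameter = (4-1) + (6-1) = 8 (corner to opposite corner).
Grid graphs are bipartite (checkerboard coloring).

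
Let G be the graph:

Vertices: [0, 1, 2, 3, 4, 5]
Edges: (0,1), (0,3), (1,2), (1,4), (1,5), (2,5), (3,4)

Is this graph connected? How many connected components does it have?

Checking connectivity: the graph has 1 connected component(s).
All vertices are reachable from each other. The graph IS connected.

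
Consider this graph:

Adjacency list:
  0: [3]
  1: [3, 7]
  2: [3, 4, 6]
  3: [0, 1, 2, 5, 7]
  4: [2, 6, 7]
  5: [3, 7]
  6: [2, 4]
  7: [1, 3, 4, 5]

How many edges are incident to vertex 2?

Vertex 2 has neighbors [3, 4, 6], so deg(2) = 3.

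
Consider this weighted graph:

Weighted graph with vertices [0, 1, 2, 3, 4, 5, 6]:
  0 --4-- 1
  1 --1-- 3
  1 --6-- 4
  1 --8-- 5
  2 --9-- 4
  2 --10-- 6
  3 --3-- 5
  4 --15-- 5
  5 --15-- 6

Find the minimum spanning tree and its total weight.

Applying Kruskal's algorithm (sort edges by weight, add if no cycle):
  Add (1,3) w=1
  Add (3,5) w=3
  Add (0,1) w=4
  Add (1,4) w=6
  Skip (1,5) w=8 (creates cycle)
  Add (2,4) w=9
  Add (2,6) w=10
  Skip (4,5) w=15 (creates cycle)
  Skip (5,6) w=15 (creates cycle)
MST weight = 33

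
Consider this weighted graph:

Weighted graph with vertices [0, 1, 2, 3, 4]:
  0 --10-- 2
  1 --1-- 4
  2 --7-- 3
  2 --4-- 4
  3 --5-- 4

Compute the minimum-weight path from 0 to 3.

Using Dijkstra's algorithm from vertex 0:
Shortest path: 0 -> 2 -> 3
Total weight: 10 + 7 = 17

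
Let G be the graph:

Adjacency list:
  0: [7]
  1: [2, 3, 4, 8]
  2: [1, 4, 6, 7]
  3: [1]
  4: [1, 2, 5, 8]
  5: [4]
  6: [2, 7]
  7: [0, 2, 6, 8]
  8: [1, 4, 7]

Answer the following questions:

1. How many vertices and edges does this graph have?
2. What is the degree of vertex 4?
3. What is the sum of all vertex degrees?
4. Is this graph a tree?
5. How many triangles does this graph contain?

Count: 9 vertices, 12 edges.
Vertex 4 has neighbors [1, 2, 5, 8], degree = 4.
Handshaking lemma: 2 * 12 = 24.
A tree on 9 vertices has 8 edges. This graph has 12 edges (4 extra). Not a tree.
Number of triangles = 3.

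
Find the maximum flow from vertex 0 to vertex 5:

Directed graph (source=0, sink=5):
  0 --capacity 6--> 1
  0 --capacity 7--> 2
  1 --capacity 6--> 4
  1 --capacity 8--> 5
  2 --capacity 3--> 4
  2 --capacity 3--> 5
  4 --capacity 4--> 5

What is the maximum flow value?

Computing max flow:
  Flow on (0->1): 6/6
  Flow on (0->2): 6/7
  Flow on (1->5): 6/8
  Flow on (2->4): 3/3
  Flow on (2->5): 3/3
  Flow on (4->5): 3/4
Maximum flow = 12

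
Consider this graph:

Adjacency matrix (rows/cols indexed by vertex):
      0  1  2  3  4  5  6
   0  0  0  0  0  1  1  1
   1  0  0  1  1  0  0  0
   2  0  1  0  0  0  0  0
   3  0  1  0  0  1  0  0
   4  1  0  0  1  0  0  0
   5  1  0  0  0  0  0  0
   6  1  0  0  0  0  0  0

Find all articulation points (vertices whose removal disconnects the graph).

An articulation point is a vertex whose removal disconnects the graph.
Articulation points: [0, 1, 3, 4]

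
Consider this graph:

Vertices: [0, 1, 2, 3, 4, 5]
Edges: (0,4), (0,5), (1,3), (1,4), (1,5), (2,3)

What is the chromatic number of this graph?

The graph has a maximum clique of size 2 (lower bound on chromatic number).
A valid 2-coloring: {0: 0, 1: 0, 2: 0, 3: 1, 4: 1, 5: 1}.
Chromatic number = 2.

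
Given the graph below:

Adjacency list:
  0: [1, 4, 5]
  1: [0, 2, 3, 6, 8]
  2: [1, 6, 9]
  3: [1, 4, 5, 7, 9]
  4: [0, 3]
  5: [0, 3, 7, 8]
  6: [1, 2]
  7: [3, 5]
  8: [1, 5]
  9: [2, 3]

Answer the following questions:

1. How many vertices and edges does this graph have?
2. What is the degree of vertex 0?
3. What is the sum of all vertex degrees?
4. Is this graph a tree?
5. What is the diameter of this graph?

Count: 10 vertices, 15 edges.
Vertex 0 has neighbors [1, 4, 5], degree = 3.
Handshaking lemma: 2 * 15 = 30.
A tree on 10 vertices has 9 edges. This graph has 15 edges (6 extra). Not a tree.
Diameter (longest shortest path) = 3.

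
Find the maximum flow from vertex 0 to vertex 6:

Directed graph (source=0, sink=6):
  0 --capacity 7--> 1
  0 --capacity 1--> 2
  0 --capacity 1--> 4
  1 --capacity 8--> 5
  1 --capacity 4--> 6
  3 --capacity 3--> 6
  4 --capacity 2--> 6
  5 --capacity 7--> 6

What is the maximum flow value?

Computing max flow:
  Flow on (0->1): 7/7
  Flow on (0->4): 1/1
  Flow on (1->5): 3/8
  Flow on (1->6): 4/4
  Flow on (4->6): 1/2
  Flow on (5->6): 3/7
Maximum flow = 8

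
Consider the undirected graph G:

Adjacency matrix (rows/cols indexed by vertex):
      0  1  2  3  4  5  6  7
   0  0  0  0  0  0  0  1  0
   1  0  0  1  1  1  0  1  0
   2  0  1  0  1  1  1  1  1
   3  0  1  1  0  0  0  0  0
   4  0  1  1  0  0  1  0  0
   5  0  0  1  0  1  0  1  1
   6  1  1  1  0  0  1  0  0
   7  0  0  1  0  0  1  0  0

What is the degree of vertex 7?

Vertex 7 has neighbors [2, 5], so deg(7) = 2.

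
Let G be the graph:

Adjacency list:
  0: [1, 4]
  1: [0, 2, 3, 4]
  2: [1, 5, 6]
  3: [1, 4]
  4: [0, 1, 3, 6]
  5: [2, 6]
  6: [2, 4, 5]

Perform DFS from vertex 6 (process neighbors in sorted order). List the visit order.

DFS from vertex 6 (neighbors processed in ascending order):
Visit order: 6, 2, 1, 0, 4, 3, 5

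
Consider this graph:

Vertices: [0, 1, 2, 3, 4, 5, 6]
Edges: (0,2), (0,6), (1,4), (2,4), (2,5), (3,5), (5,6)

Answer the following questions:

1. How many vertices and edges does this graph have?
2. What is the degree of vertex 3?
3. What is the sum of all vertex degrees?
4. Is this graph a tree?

Count: 7 vertices, 7 edges.
Vertex 3 has neighbors [5], degree = 1.
Handshaking lemma: 2 * 7 = 14.
A tree on 7 vertices has 6 edges. This graph has 7 edges (1 extra). Not a tree.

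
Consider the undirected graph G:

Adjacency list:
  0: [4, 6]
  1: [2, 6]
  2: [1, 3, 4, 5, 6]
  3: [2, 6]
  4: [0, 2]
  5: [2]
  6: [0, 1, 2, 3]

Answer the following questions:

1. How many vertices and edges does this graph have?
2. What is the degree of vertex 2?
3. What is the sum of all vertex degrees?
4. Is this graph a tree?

Count: 7 vertices, 9 edges.
Vertex 2 has neighbors [1, 3, 4, 5, 6], degree = 5.
Handshaking lemma: 2 * 9 = 18.
A tree on 7 vertices has 6 edges. This graph has 9 edges (3 extra). Not a tree.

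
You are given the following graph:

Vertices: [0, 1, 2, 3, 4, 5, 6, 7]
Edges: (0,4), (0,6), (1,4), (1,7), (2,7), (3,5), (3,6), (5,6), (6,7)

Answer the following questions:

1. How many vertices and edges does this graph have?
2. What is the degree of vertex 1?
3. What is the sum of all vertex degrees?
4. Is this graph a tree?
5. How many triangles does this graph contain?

Count: 8 vertices, 9 edges.
Vertex 1 has neighbors [4, 7], degree = 2.
Handshaking lemma: 2 * 9 = 18.
A tree on 8 vertices has 7 edges. This graph has 9 edges (2 extra). Not a tree.
Number of triangles = 1.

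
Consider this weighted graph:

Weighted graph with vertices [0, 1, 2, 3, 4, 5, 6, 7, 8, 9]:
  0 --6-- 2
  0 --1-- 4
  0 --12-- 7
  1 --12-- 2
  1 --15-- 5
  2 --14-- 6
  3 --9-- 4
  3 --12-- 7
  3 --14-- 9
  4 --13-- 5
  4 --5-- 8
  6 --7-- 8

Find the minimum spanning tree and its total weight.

Applying Kruskal's algorithm (sort edges by weight, add if no cycle):
  Add (0,4) w=1
  Add (4,8) w=5
  Add (0,2) w=6
  Add (6,8) w=7
  Add (3,4) w=9
  Add (0,7) w=12
  Add (1,2) w=12
  Skip (3,7) w=12 (creates cycle)
  Add (4,5) w=13
  Skip (2,6) w=14 (creates cycle)
  Add (3,9) w=14
  Skip (1,5) w=15 (creates cycle)
MST weight = 79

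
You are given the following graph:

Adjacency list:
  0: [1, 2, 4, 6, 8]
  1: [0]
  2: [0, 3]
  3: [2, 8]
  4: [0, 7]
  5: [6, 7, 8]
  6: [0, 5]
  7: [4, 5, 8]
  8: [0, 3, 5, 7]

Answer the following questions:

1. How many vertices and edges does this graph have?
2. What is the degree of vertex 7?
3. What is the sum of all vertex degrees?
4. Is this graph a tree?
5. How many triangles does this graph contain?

Count: 9 vertices, 12 edges.
Vertex 7 has neighbors [4, 5, 8], degree = 3.
Handshaking lemma: 2 * 12 = 24.
A tree on 9 vertices has 8 edges. This graph has 12 edges (4 extra). Not a tree.
Number of triangles = 1.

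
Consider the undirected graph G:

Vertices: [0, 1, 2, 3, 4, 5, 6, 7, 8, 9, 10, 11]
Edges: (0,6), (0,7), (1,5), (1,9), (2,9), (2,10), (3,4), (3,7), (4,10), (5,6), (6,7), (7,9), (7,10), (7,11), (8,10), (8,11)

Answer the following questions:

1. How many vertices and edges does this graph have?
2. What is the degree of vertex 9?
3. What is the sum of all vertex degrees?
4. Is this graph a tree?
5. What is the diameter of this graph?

Count: 12 vertices, 16 edges.
Vertex 9 has neighbors [1, 2, 7], degree = 3.
Handshaking lemma: 2 * 16 = 32.
A tree on 12 vertices has 11 edges. This graph has 16 edges (5 extra). Not a tree.
Diameter (longest shortest path) = 4.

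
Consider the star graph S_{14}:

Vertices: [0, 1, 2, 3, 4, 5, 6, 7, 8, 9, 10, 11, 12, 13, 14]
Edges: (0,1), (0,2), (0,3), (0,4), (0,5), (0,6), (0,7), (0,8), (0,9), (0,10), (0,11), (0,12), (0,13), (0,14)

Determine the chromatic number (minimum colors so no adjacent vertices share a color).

S_{14} has one hub adjacent to 14 leaves; leaves are pairwise non-adjacent.
Color the hub 0 and every leaf 1.
Chromatic number = 2.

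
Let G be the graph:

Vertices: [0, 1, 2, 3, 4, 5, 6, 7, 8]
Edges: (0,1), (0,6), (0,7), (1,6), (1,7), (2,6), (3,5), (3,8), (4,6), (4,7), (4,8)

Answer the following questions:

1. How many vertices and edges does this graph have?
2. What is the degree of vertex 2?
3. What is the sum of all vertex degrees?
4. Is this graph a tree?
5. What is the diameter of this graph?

Count: 9 vertices, 11 edges.
Vertex 2 has neighbors [6], degree = 1.
Handshaking lemma: 2 * 11 = 22.
A tree on 9 vertices has 8 edges. This graph has 11 edges (3 extra). Not a tree.
Diameter (longest shortest path) = 5.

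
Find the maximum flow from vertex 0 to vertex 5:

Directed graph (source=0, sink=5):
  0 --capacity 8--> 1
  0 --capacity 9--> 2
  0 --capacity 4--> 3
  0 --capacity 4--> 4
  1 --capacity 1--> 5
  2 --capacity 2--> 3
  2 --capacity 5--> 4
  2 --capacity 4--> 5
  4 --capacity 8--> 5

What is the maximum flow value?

Computing max flow:
  Flow on (0->1): 1/8
  Flow on (0->2): 8/9
  Flow on (0->4): 4/4
  Flow on (1->5): 1/1
  Flow on (2->4): 4/5
  Flow on (2->5): 4/4
  Flow on (4->5): 8/8
Maximum flow = 13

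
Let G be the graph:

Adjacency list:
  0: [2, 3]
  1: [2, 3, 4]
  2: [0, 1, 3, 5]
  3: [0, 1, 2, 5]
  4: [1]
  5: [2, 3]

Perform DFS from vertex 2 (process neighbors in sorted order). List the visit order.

DFS from vertex 2 (neighbors processed in ascending order):
Visit order: 2, 0, 3, 1, 4, 5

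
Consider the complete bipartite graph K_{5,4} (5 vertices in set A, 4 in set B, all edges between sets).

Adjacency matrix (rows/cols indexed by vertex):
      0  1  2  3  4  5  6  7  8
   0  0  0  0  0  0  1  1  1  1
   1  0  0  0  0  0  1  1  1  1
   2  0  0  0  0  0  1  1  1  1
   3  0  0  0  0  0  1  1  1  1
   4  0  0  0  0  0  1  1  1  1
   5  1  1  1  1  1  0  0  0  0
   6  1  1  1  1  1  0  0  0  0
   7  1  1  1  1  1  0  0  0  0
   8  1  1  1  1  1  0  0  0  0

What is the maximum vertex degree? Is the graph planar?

Set-A vertices have degree 4; set-B vertices have degree 5. Maximum degree = max(5,4) = 5.
K_{5,4} contains K_{3,3} as a subgraph (since both sides have >= 3 vertices); by Kuratowski's theorem it is not planar.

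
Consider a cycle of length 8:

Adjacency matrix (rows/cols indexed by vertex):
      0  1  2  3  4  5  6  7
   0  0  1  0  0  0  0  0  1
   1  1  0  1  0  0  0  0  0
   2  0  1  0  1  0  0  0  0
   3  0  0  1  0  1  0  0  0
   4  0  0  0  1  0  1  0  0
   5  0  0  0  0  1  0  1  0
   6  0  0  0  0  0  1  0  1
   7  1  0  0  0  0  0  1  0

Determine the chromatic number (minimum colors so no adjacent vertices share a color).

This is an even cycle (C_8). Even cycles are bipartite.
Chromatic number = 2.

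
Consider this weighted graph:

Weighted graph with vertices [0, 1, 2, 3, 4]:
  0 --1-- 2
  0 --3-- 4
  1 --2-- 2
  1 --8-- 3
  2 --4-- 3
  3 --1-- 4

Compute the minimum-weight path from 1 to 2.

Using Dijkstra's algorithm from vertex 1:
Shortest path: 1 -> 2
Total weight: 2 = 2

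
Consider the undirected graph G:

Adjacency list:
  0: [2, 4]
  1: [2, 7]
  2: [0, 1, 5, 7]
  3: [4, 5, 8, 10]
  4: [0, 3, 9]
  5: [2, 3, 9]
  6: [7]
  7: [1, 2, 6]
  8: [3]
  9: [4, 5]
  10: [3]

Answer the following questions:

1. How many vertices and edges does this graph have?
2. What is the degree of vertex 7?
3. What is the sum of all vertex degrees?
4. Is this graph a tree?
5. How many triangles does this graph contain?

Count: 11 vertices, 13 edges.
Vertex 7 has neighbors [1, 2, 6], degree = 3.
Handshaking lemma: 2 * 13 = 26.
A tree on 11 vertices has 10 edges. This graph has 13 edges (3 extra). Not a tree.
Number of triangles = 1.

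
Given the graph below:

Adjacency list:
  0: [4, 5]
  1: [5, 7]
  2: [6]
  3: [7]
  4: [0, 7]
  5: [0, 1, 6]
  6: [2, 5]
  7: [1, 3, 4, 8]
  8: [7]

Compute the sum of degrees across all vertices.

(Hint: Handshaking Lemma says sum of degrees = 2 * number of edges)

Count edges: 9 edges.
By Handshaking Lemma: sum of degrees = 2 * 9 = 18.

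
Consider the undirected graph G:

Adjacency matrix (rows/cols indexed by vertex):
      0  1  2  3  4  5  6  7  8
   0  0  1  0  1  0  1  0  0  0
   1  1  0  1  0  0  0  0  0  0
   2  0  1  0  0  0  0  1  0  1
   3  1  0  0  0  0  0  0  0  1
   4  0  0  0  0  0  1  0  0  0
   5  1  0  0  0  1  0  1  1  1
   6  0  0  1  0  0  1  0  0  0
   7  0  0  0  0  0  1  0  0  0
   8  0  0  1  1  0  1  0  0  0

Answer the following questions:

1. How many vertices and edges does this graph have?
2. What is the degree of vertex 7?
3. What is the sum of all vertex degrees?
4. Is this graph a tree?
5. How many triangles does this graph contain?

Count: 9 vertices, 11 edges.
Vertex 7 has neighbors [5], degree = 1.
Handshaking lemma: 2 * 11 = 22.
A tree on 9 vertices has 8 edges. This graph has 11 edges (3 extra). Not a tree.
Number of triangles = 0.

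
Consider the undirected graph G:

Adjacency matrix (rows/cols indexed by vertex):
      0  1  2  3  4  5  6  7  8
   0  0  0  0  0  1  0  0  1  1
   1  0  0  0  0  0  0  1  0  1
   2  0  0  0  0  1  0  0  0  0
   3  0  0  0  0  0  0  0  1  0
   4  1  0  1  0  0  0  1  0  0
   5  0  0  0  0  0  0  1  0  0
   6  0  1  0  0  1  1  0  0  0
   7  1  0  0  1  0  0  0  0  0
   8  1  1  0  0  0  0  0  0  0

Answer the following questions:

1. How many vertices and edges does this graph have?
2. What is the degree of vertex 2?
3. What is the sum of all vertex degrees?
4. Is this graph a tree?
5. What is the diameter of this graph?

Count: 9 vertices, 9 edges.
Vertex 2 has neighbors [4], degree = 1.
Handshaking lemma: 2 * 9 = 18.
A tree on 9 vertices has 8 edges. This graph has 9 edges (1 extra). Not a tree.
Diameter (longest shortest path) = 5.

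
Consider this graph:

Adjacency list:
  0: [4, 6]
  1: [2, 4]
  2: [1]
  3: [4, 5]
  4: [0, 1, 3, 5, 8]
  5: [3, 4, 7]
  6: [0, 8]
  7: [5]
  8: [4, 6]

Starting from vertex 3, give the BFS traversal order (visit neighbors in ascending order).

BFS from vertex 3 (neighbors processed in ascending order):
Visit order: 3, 4, 5, 0, 1, 8, 7, 6, 2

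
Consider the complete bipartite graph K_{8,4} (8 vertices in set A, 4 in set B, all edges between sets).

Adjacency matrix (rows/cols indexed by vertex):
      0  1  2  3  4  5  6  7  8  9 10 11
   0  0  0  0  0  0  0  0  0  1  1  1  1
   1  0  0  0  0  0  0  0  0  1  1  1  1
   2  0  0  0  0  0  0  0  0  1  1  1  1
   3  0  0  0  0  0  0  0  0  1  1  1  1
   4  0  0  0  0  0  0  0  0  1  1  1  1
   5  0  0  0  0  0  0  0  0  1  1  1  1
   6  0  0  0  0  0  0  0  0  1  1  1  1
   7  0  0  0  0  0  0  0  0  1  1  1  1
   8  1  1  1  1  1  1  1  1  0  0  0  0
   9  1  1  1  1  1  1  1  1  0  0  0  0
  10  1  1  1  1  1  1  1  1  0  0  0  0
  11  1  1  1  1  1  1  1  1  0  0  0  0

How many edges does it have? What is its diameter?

K_{8,4} has 8 * 4 = 32 edges.
Any vertex reaches any opposite-side vertex in 1 step; same-side vertices reach in 2 steps via any opposite-side vertex.
Diameter = 2.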